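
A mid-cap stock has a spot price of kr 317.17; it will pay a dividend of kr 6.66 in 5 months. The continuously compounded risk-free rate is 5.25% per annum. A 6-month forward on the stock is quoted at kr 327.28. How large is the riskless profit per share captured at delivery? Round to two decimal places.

kr 8.36 per share

PV(dividends) I = 6.66·e^(−0.0525·5/12) = 6.5159
Fair forward F* = (S − I)·e^(rT) = (317.17 − 6.5159)·e^0.026250 = 310.6541 × 1.026598 = 318.9169
Market kr 327.28 > fair 318.9169: forward overpriced → cash-and-carry (borrow at r, buy the stock and collect the dividends, short the forward).
Profit at T = |F_mkt − F*| = |327.28 − 318.9169| = kr 8.36 per share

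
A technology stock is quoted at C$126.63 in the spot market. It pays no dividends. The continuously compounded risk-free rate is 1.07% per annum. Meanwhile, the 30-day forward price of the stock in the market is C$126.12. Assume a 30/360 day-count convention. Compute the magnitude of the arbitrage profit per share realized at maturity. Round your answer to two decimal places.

C$0.62 per share

Fair forward: F* = S·e^(carry·T), with carry = r = 0.0107
F* = 126.63 · e^(0.0107 × 30/360) = 126.63 · e^0.000892 = 126.63 × 1.000892 = C$126.7430
Market C$126.12 < fair C$126.7430: forward underpriced → reverse cash-and-carry (short spot, go long the forward).
At maturity, profit = |F_mkt − F*| = |126.12 − 126.7430| = C$0.62 per share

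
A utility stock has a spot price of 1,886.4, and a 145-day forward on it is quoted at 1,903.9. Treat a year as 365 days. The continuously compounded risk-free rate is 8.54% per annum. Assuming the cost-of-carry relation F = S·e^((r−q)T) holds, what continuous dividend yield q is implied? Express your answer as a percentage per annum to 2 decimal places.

From F = S·e^((r−q)T): (r − q) = ln(F/S)/T
ln(1903.9/1886.4) = ln(1.009277) = 0.009234
(r − q) = 0.009234 / (145/365) = 0.023244
q = r − ln(F/S)/T = 0.0854 − 0.023244 = 0.062156
q = 6.22%

6.22%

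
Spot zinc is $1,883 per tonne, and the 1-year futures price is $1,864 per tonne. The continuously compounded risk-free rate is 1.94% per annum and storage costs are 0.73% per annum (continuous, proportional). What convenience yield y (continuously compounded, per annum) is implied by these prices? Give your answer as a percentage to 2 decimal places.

F = S·e^((r+u−y)T) ⇒ (r+u−y) = ln(F/S)/T
ln(1864/1883) = -0.010142; /T ⇒ -0.010142
y = r + u − ln(F/S)/T = 0.0194 + 0.0073 + 0.010142 = 0.036842
y = 3.68%

3.68%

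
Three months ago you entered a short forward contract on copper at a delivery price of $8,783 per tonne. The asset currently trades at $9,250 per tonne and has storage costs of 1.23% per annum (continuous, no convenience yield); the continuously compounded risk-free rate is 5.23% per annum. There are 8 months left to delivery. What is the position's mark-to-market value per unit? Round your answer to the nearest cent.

Current fair forward for the remaining 8 months: F = S·e^((r + u)·T), (r + u) = 0.0523 + 0.0123 = 0.0646
F = 9250 · e^(0.0646 × 8/12) = 9250 × 1.04400749 = 9657.0693
Value of long forward = (F − K)·e^(−rT) = (9657.0693 − 8783) · e^(−0.0523·8/12)
= 874.0693 × 0.96573417 = 844.12
Short position value = −(long value) = -$844.12

-$844.12 per tonne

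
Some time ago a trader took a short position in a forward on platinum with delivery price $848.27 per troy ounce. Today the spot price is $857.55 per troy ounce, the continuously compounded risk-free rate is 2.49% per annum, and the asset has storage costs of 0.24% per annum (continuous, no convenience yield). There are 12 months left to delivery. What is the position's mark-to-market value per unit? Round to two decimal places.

-$32.20 per troy ounce

Current fair forward for the remaining 12 months: F = S·e^((r + u)·T), (r + u) = 0.0249 + 0.0024 = 0.0273
F = 857.55 · e^(0.0273 × 12/12) = 857.55 × 1.027676 = 881.2836
Value of long forward = (F − K)·e^(−rT) = (881.2836 − 848.27) · e^(−0.0249·12/12)
= 33.0136 × 0.975407 = 32.20
Short position value = −(long value) = -$32.20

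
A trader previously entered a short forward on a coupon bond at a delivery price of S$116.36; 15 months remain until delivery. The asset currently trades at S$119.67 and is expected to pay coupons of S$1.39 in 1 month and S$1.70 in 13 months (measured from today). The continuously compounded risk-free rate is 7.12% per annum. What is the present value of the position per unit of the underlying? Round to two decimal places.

PV(remaining coupons) I = 1.39·e^(−0.0712·1/12) + 1.70·e^(−0.0712·13/12) = 2.9556
Current forward F = (S − I)·e^(rT) = (119.67 − 2.9556)·e^(0.0712·15/12) = 116.7144 × 1.093081 = 127.5783
Value (long) = (F − K)·e^(−rT) = (127.5783 − 116.36) × 0.914846 = 10.2630
Short position value = −(long value) = -S$10.26

-S$10.26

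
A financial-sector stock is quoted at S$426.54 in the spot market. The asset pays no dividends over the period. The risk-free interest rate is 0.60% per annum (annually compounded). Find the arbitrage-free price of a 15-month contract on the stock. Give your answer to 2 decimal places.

F = S · (1+r)^T
= 426.54 × 1.007506
F = S$429.74

S$429.74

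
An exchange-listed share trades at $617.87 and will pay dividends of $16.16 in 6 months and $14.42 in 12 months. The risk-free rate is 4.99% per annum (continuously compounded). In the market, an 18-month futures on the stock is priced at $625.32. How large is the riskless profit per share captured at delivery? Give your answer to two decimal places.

PV(dividends) I = 16.16·e^(−0.0499·6/12) + 14.42·e^(−0.0499·12/12) = 29.4799
Fair futures F* = (S − I)·e^(rT) = (617.87 − 29.4799)·e^0.074850 = 588.3901 × 1.077722 = 634.1210
Market $625.32 < fair 634.1210: forward underpriced → reverse cash-and-carry (short the stock, invest proceeds at r, pay the dividends, go long the forward).
Profit at T = |F_mkt − F*| = |625.32 − 634.1210| = $8.80 per share

$8.80 per share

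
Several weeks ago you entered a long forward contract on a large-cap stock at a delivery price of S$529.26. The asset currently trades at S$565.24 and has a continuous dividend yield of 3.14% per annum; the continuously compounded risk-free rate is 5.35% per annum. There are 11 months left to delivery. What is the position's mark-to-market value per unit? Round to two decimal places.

Current fair forward for the remaining 11 months: F = S·e^((r − q)·T), (r − q) = 0.0535 − 0.0314 = 0.0221
F = 565.24 · e^(0.0221 × 11/12) = 565.24 × 1.020465 = 576.8076
Value of long forward = (F − K)·e^(−rT) = (576.8076 − 529.26) · e^(−0.0535·11/12)
= 47.5476 × 0.952141 = 45.27

S$45.27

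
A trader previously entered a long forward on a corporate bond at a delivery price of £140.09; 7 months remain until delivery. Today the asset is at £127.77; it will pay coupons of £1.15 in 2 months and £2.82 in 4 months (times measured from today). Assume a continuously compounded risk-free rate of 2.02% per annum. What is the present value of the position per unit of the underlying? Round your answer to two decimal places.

PV(remaining coupons) I = 1.15·e^(−0.0202·2/12) + 2.82·e^(−0.0202·4/12) = 3.9472
Current forward F = (S − I)·e^(rT) = (127.77 − 3.9472)·e^(0.0202·7/12) = 123.8228 × 1.011853 = 125.2905
Value (long) = (F − K)·e^(−rT) = (125.2905 − 140.09) × 0.988286 = -14.6261
Value = -£14.63

-£14.63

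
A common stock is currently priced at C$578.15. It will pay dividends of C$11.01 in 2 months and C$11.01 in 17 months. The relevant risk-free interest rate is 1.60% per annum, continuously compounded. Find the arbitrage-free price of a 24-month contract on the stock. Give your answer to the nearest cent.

C$574.50

PV(dividends) I = 11.01·e^(−0.0160·2/12) + 11.01·e^(−0.0160·17/12)
I = 10.9807 + 10.7632 = 21.7439
F = (S − I)·e^(rT) = (578.15 − 21.7439) · e^(0.0160·24/12)
= 556.4061 · e^0.032000 = 556.4061 × 1.032518 = C$574.50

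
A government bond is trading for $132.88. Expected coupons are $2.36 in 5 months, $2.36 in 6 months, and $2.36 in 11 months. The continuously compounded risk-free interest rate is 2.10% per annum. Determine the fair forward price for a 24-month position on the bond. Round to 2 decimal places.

$131.29

PV(coupons) I = 2.36·e^(−0.0210·5/12) + 2.36·e^(−0.0210·6/12) + 2.36·e^(−0.0210·11/12)
I = 2.3394 + 2.3353 + 2.3150 = 6.9897
F = (S − I)·e^(rT) = (132.88 − 6.9897) · e^(0.0210·24/12)
= 125.8903 · e^0.042000 = 125.8903 × 1.042894 = $131.29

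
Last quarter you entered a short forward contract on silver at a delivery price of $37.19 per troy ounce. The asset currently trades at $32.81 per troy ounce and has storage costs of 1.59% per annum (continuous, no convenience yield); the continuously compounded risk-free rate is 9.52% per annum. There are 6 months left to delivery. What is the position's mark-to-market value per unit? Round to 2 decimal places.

Current fair forward for the remaining 6 months: F = S·e^((r + u)·T), (r + u) = 0.0952 + 0.0159 = 0.1111
F = 32.81 · e^(0.1111 × 6/12) = 32.81 × 1.057122 = 34.6842
Value of long forward = (F − K)·e^(−rT) = (34.6842 − 37.19) · e^(−0.0952·6/12)
= -2.5058 × 0.953515 = -2.39
Short position value = −(long value) = $2.39

$2.39 per troy ounce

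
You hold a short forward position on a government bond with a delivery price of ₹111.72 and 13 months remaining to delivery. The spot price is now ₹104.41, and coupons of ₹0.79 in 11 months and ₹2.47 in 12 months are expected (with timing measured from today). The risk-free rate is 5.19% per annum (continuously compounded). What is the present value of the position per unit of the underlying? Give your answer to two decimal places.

PV(remaining coupons) I = 0.79·e^(−0.0519·11/12) + 2.47·e^(−0.0519·12/12) = 3.0984
Current forward F = (S − I)·e^(rT) = (104.41 − 3.0984)·e^(0.0519·13/12) = 101.3116 × 1.057836 = 107.1711
Value (long) = (F − K)·e^(−rT) = (107.1711 − 111.72) × 0.945326 = -4.3002
Short position value = −(long value) = ₹4.30

₹4.30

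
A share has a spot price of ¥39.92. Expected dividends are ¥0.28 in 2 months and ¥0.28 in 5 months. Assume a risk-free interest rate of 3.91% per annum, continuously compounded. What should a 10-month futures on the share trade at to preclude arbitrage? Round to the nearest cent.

¥40.67

PV(dividends) I = 0.28·e^(−0.0391·2/12) + 0.28·e^(−0.0391·5/12)
I = 0.2782 + 0.2755 = 0.5537
F = (S − I)·e^(rT) = (39.92 − 0.5537) · e^(0.0391·10/12)
= 39.3663 · e^0.032583 = 39.3663 × 1.033120 = ¥40.67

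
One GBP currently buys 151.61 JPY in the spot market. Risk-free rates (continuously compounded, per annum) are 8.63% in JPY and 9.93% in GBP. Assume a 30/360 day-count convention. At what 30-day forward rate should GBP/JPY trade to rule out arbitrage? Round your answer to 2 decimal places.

151.45

F = S·e^((r_JPY − r_GBP)T) = 151.61 · e^((0.0863 − 0.0993) × 30/360)
= 151.61 · e^-0.001083 = 151.61 × 0.998918
F = 151.45 JPY per GBP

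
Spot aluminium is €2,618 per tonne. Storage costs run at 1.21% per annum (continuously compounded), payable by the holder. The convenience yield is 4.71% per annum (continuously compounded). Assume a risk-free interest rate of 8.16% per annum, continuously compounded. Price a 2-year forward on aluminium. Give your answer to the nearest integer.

Net carry = r + u − y = 0.0816 + 0.0121 − 0.0471 = 0.0466
F = S·e^((r+u−y)T) = 2618 · e^(0.0466 × 2) = 2618 · e^0.093200
= 2618 × 1.097681 = €2,874 per tonne

€2,874 per tonne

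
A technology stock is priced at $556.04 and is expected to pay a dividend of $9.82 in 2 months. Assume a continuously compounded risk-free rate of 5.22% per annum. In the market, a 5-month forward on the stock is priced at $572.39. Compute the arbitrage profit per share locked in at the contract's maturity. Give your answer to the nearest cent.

PV(dividends) I = 9.82·e^(−0.0522·2/12) = 9.7349
Fair forward F* = (S − I)·e^(rT) = (556.04 − 9.7349)·e^0.021750 = 546.3051 × 1.021988 = 558.3173
Market $572.39 > fair 558.3173: forward overpriced → cash-and-carry (borrow at r, buy the stock and collect the dividends, short the forward).
Profit at T = |F_mkt − F*| = |572.39 − 558.3173| = $14.07 per share

$14.07 per share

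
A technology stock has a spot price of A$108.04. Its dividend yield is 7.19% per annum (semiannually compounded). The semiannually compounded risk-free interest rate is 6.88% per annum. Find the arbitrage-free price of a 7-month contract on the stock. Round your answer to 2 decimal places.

F = S · (1+r/2)^(2T) / (1+q/2)^(2T)
= 108.04 × 1.040247 / 1.042066 = 108.04 × 0.998254
F = A$107.85

A$107.85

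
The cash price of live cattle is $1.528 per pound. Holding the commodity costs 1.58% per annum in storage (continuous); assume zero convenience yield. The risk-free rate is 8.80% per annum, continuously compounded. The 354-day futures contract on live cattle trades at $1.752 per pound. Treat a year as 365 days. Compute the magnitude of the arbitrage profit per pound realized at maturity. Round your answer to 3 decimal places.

Fair futures: F* = S·e^(carry·T), with carry = (r + u) = 0.0880 + 0.0158 = 0.1038
F* = 1.528 · e^(0.1038 × 354/365) = 1.528 · e^0.100672 = 1.528 × 1.105914 = $1.6898
Market $1.752 > fair $1.6898: forward overpriced → cash-and-carry (buy spot, short the forward).
At maturity, profit = |F_mkt − F*| = |1.752 − 1.6898| = $0.062 per pound

$0.062 per pound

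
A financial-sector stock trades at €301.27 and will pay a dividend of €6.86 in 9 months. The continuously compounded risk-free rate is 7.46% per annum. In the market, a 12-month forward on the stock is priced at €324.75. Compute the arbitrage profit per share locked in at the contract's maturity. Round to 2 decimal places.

€7.13 per share

PV(dividends) I = 6.86·e^(−0.0746·9/12) = 6.4867
Fair forward F* = (S − I)·e^(rT) = (301.27 − 6.4867)·e^0.074600 = 294.7833 × 1.077453 = 317.6152
Market €324.75 > fair 317.6152: forward overpriced → cash-and-carry (borrow at r, buy the stock and collect the dividends, short the forward).
Profit at T = |F_mkt − F*| = |324.75 − 317.6152| = €7.13 per share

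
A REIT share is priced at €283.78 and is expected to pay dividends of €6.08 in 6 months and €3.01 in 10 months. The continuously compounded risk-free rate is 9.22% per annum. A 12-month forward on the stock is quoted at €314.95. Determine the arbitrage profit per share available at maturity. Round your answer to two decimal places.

€13.18 per share

PV(dividends) I = 6.08·e^(−0.0922·6/12) + 3.01·e^(−0.0922·10/12) = 8.5935
Fair forward F* = (S − I)·e^(rT) = (283.78 − 8.5935)·e^0.092200 = 275.1865 × 1.096584 = 301.7651
Market €314.95 > fair 301.7651: forward overpriced → cash-and-carry (borrow at r, buy the stock and collect the dividends, short the forward).
Profit at T = |F_mkt − F*| = |314.95 − 301.7651| = €13.18 per share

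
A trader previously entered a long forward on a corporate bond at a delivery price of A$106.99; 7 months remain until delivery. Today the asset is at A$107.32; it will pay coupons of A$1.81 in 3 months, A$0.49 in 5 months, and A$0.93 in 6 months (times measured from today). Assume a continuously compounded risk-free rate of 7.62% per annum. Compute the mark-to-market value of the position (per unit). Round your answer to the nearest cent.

A$1.84

PV(remaining coupons) I = 1.81·e^(−0.0762·3/12) + 0.49·e^(−0.0762·5/12) + 0.93·e^(−0.0762·6/12) = 3.1458
Current forward F = (S − I)·e^(rT) = (107.32 − 3.1458)·e^(0.0762·7/12) = 104.1742 × 1.045453 = 108.9092
Value (long) = (F − K)·e^(−rT) = (108.9092 − 106.99) × 0.956523 = 1.8358
Value = A$1.84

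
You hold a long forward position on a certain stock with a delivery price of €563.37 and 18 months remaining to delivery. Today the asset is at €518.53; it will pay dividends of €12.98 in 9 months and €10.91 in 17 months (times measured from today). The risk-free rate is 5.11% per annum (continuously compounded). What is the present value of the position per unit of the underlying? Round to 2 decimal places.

PV(remaining dividends) I = 12.98·e^(−0.0511·9/12) + 10.91·e^(−0.0511·17/12) = 22.6401
Current forward F = (S − I)·e^(rT) = (518.53 − 22.6401)·e^(0.0511·18/12) = 495.8899 × 1.079664 = 535.3945
Value (long) = (F − K)·e^(−rT) = (535.3945 − 563.37) × 0.926214 = -25.9113
Value = -€25.91

-€25.91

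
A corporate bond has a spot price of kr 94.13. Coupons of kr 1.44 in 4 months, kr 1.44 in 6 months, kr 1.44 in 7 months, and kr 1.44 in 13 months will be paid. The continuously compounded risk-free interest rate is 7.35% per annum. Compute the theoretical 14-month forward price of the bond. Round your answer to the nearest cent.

PV(coupons) I = 1.44·e^(−0.0735·4/12) + 1.44·e^(−0.0735·6/12) + 1.44·e^(−0.0735·7/12) + 1.44·e^(−0.0735·13/12)
I = 1.4051 + 1.3880 + 1.3796 + 1.3298 = 5.5025
F = (S − I)·e^(rT) = (94.13 − 5.5025) · e^(0.0735·14/12)
= 88.6275 · e^0.085750 = 88.6275 × 1.089534 = kr 96.56

kr 96.56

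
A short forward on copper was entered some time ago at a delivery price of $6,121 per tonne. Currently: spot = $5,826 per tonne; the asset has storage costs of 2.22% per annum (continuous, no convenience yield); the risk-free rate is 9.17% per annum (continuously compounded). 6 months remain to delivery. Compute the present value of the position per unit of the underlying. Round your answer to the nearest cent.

Current fair forward for the remaining 6 months: F = S·e^((r + u)·T), (r + u) = 0.0917 + 0.0222 = 0.1139
F = 5826 · e^(0.1139 × 6/12) = 5826 × 1.05860288 = 6167.4204
Value of long forward = (F − K)·e^(−rT) = (6167.4204 − 6121) · e^(−0.0917·6/12)
= 46.4204 × 0.95518523 = 44.34
Short position value = −(long value) = -$44.34

-$44.34 per tonne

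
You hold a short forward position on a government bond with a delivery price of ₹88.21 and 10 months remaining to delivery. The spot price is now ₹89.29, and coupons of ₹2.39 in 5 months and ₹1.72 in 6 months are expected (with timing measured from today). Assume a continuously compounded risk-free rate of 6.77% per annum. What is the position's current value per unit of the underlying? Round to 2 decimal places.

PV(remaining coupons) I = 2.39·e^(−0.0677·5/12) + 1.72·e^(−0.0677·6/12) = 3.9863
Current forward F = (S − I)·e^(rT) = (89.29 − 3.9863)·e^(0.0677·10/12) = 85.3037 × 1.058038 = 90.2546
Value (long) = (F − K)·e^(−rT) = (90.2546 − 88.21) × 0.945145 = 1.9324
Short position value = −(long value) = -₹1.93

-₹1.93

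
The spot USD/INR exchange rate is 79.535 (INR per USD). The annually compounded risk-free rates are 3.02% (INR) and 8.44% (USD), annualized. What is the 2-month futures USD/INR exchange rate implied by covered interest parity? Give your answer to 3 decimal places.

78.858

By covered interest parity, F = S · (1+r_INR)^T / (1+r_USD)^T
= 79.535 × 1.004971 / 1.013596 = 79.535 × 0.991491
F = 78.858 INR per USD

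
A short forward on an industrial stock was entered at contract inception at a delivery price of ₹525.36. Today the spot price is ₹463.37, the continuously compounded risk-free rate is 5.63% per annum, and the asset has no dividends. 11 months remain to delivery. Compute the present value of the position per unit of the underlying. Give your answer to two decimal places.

₹35.56

Current fair forward for the remaining 11 months: F = S·e^(r·T), r = 0.0563
F = 463.37 · e^(0.0563 × 11/12) = 463.37 × 1.052963 = 487.9115
Value of long forward = (F − K)·e^(−rT) = (487.9115 − 525.36) · e^(−0.0563·11/12)
= -37.4485 × 0.949701 = -35.56
Short position value = −(long value) = ₹35.56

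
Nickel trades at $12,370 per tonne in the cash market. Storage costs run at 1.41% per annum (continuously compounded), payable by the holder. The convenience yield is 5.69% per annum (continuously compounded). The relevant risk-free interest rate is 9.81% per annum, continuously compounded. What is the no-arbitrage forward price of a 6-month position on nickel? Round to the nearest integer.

$12,717 per tonne

Net carry = r + u − y = 0.0981 + 0.0141 − 0.0569 = 0.0553
F = S·e^((r+u−y)T) = 12370 · e^(0.0553 × 6/12) = 12370 · e^0.027650
= 12370 × 1.028036 = $12,717 per tonne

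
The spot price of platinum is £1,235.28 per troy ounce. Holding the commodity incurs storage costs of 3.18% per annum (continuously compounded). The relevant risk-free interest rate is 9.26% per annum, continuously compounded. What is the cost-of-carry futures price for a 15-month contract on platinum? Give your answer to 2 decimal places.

£1,443.11 per troy ounce

Net carry = r + u − y = 0.0926 + 0.0318 − 0.0000 = 0.1244
F = S·e^((r+u−y)T) = 1235.28 · e^(0.1244 × 15/12) = 1235.28 · e^0.15550000
= 1235.28 × 1.16824194 = £1,443.11 per troy ounce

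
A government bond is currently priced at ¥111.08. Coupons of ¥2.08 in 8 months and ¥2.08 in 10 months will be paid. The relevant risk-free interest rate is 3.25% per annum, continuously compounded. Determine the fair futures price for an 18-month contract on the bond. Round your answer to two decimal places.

¥112.37

PV(coupons) I = 2.08·e^(−0.0325·8/12) + 2.08·e^(−0.0325·10/12)
I = 2.0354 + 2.0244 = 4.0598
F = (S − I)·e^(rT) = (111.08 − 4.0598) · e^(0.0325·18/12)
= 107.0202 · e^0.048750 = 107.0202 × 1.049958 = ¥112.37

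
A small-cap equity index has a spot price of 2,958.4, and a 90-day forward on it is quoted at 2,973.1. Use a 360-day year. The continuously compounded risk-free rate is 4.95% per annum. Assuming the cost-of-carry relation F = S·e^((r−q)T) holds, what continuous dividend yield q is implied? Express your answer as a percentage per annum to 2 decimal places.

2.97%

From F = S·e^((r−q)T): (r − q) = ln(F/S)/T
ln(2973.1/2958.4) = ln(1.004969) = 0.004957
(r − q) = 0.004957 / (90/360) = 0.019828
q = r − ln(F/S)/T = 0.0495 − 0.019828 = 0.029672
q = 2.97%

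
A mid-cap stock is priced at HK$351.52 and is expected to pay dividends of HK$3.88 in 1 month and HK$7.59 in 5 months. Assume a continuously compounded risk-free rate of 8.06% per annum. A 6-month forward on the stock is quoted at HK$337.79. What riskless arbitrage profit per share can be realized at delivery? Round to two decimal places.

HK$16.53 per share

PV(dividends) I = 3.88·e^(−0.0806·1/12) + 7.59·e^(−0.0806·5/12) = 11.1934
Fair forward F* = (S − I)·e^(rT) = (351.52 − 11.1934)·e^0.040300 = 340.3266 × 1.041123 = 354.3219
Market HK$337.79 < fair 354.3219: forward underpriced → reverse cash-and-carry (short the stock, invest proceeds at r, pay the dividends, go long the forward).
Profit at T = |F_mkt − F*| = |337.79 − 354.3219| = HK$16.53 per share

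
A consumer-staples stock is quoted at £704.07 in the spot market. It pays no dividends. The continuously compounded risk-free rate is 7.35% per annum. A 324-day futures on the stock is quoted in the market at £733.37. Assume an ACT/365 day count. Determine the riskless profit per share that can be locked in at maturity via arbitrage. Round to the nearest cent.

Fair futures: F* = S·e^(carry·T), with carry = r = 0.0735
F* = 704.07 · e^(0.0735 × 324/365) = 704.07 · e^0.065244 = 704.07 × 1.067419 = £751.5377
Market £733.37 < fair £751.5377: forward underpriced → reverse cash-and-carry (short spot, go long the forward).
At maturity, profit = |F_mkt − F*| = |733.37 − 751.5377| = £18.17 per share

£18.17 per share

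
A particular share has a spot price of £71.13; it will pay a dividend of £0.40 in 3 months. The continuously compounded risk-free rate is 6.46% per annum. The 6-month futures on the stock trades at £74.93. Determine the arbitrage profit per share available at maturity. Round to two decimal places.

PV(dividends) I = 0.40·e^(−0.0646·3/12) = 0.3936
Fair futures F* = (S − I)·e^(rT) = (71.13 − 0.3936)·e^0.032300 = 70.7364 × 1.032827 = 73.0585
Market £74.93 > fair 73.0585: forward overpriced → cash-and-carry (borrow at r, buy the stock and collect the dividends, short the forward).
Profit at T = |F_mkt − F*| = |74.93 − 73.0585| = £1.87 per share

£1.87 per share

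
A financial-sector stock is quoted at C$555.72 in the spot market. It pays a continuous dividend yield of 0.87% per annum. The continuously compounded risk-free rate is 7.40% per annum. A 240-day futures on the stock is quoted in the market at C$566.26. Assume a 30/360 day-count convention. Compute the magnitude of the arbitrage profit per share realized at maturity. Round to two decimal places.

C$14.19 per share

Fair futures: F* = S·e^(carry·T), with carry = (r − q) = 0.0740 − 0.0087 = 0.0653
F* = 555.72 · e^(0.0653 × 240/360) = 555.72 · e^0.043533 = 555.72 × 1.044494 = C$580.4462
Market C$566.26 < fair C$580.4462: forward underpriced → reverse cash-and-carry (short spot, go long the forward).
At maturity, profit = |F_mkt − F*| = |566.26 − 580.4462| = C$14.19 per share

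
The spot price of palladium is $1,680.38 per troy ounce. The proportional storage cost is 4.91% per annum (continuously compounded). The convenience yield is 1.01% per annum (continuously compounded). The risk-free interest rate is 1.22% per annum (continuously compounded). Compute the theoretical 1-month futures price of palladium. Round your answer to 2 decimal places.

Net carry = r + u − y = 0.0122 + 0.0491 − 0.0101 = 0.0512
F = S·e^((r+u−y)T) = 1680.38 · e^(0.0512 × 1/12) = 1680.38 · e^0.00426667
= 1680.38 × 1.00427579 = $1,687.56 per troy ounce

$1,687.56 per troy ounce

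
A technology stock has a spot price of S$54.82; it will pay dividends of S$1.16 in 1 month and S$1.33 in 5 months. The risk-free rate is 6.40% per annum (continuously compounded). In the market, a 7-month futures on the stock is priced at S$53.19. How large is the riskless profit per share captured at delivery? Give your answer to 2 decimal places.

S$1.17 per share

PV(dividends) I = 1.16·e^(−0.0640·1/12) + 1.33·e^(−0.0640·5/12) = 2.4488
Fair futures F* = (S − I)·e^(rT) = (54.82 − 2.4488)·e^0.037333 = 52.3712 × 1.038039 = 54.3633
Market S$53.19 < fair 54.3633: forward underpriced → reverse cash-and-carry (short the stock, invest proceeds at r, pay the dividends, go long the forward).
Profit at T = |F_mkt − F*| = |53.19 − 54.3633| = S$1.17 per share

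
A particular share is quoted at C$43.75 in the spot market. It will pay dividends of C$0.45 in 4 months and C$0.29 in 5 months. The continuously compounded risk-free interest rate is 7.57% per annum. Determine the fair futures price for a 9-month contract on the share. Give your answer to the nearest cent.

C$45.54

PV(dividends) I = 0.45·e^(−0.0757·4/12) + 0.29·e^(−0.0757·5/12)
I = 0.4388 + 0.2810 = 0.7198
F = (S − I)·e^(rT) = (43.75 − 0.7198) · e^(0.0757·9/12)
= 43.0302 · e^0.056775 = 43.0302 × 1.058418 = C$45.54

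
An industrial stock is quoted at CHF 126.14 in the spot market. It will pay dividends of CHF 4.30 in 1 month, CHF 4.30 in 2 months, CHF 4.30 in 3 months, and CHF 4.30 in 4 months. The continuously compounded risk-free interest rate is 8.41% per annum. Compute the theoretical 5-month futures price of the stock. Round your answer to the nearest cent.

CHF 113.13

PV(dividends) I = 4.30·e^(−0.0841·1/12) + 4.30·e^(−0.0841·2/12) + 4.30·e^(−0.0841·3/12) + 4.30·e^(−0.0841·4/12)
I = 4.2700 + 4.2401 + 4.2105 + 4.1811 = 16.9017
F = (S − I)·e^(rT) = (126.14 − 16.9017) · e^(0.0841·5/12)
= 109.2383 · e^0.035042 = 109.2383 × 1.035663 = CHF 113.13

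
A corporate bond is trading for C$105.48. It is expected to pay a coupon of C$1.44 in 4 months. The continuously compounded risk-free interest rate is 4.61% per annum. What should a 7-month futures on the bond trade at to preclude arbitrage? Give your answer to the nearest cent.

PV(coupons) I = 1.44·e^(−0.0461·4/12)
I = 1.4180
F = (S − I)·e^(rT) = (105.48 − 1.4180) · e^(0.0461·7/12)
= 104.0620 · e^0.026892 = 104.0620 × 1.027257 = C$106.90

C$106.90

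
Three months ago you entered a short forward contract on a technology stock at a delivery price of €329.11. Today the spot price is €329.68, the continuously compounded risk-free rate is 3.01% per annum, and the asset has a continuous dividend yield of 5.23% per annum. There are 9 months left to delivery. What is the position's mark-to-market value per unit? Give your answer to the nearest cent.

€4.76

Current fair forward for the remaining 9 months: F = S·e^((r − q)·T), (r − q) = 0.0301 − 0.0523 = -0.0222
F = 329.68 · e^(-0.0222 × 9/12) = 329.68 × 0.983488 = 324.2363
Value of long forward = (F − K)·e^(−rT) = (324.2363 − 329.11) · e^(−0.0301·9/12)
= -4.8737 × 0.977678 = -4.76
Short position value = −(long value) = €4.76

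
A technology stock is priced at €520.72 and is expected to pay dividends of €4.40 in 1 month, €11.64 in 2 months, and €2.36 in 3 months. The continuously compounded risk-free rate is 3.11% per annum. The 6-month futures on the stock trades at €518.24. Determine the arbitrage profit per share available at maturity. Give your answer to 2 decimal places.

PV(dividends) I = 4.40·e^(−0.0311·1/12) + 11.64·e^(−0.0311·2/12) + 2.36·e^(−0.0311·3/12) = 18.3102
Fair futures F* = (S − I)·e^(rT) = (520.72 − 18.3102)·e^0.015550 = 502.4098 × 1.015672 = 510.2836
Market €518.24 > fair 510.2836: forward overpriced → cash-and-carry (borrow at r, buy the stock and collect the dividends, short the forward).
Profit at T = |F_mkt − F*| = |518.24 − 510.2836| = €7.96 per share

€7.96 per share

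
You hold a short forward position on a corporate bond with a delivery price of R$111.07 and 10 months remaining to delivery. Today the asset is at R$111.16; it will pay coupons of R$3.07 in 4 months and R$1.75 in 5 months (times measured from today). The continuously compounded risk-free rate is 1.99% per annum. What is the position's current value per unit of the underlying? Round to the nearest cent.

R$2.87

PV(remaining coupons) I = 3.07·e^(−0.0199·4/12) + 1.75·e^(−0.0199·5/12) = 4.7853
Current forward F = (S − I)·e^(rT) = (111.16 − 4.7853)·e^(0.0199·10/12) = 106.3747 × 1.016722 = 108.1535
Value (long) = (F − K)·e^(−rT) = (108.1535 − 111.07) × 0.983553 = -2.8685
Short position value = −(long value) = R$2.87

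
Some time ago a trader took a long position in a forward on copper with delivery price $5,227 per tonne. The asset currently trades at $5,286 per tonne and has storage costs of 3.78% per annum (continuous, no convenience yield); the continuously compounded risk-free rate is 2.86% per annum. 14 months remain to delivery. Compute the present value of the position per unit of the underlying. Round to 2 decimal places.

$468.86 per tonne

Current fair forward for the remaining 14 months: F = S·e^((r + u)·T), (r + u) = 0.0286 + 0.0378 = 0.0664
F = 5286 · e^(0.0664 × 14/12) = 5286 × 1.08054621 = 5711.7673
Value of long forward = (F − K)·e^(−rT) = (5711.7673 − 5227) · e^(−0.0286·14/12)
= 484.7673 × 0.96718386 = 468.86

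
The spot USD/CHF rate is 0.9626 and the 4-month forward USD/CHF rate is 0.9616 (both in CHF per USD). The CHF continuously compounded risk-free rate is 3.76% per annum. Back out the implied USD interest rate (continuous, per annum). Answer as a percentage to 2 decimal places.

4.07%

F = S·e^((r_CHF − r_USD)T) ⇒ r_USD = r_CHF − ln(F/S)/T
ln(0.9616/0.9626) = -0.001039; /(4/12) = -0.003117
r_USD = 0.0376 + 0.003117 = 0.040717
r_USD = 4.07%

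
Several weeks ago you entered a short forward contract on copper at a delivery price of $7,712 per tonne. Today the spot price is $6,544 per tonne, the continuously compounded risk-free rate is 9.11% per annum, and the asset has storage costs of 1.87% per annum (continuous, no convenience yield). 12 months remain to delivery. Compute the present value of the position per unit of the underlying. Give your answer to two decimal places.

$372.96 per tonne

Current fair forward for the remaining 12 months: F = S·e^((r + u)·T), (r + u) = 0.0911 + 0.0187 = 0.1098
F = 6544 · e^(0.1098 × 12/12) = 6544 × 1.11605484 = 7303.4629
Value of long forward = (F − K)·e^(−rT) = (7303.4629 − 7712) · e^(−0.0911·12/12)
= -408.5371 × 0.91292641 = -372.96
Short position value = −(long value) = $372.96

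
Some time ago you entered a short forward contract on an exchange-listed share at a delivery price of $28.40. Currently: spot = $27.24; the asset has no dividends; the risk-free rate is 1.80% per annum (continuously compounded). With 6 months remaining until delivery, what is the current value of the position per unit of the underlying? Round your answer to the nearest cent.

$0.91

Current fair forward for the remaining 6 months: F = S·e^(r·T), r = 0.0180
F = 27.24 · e^(0.0180 × 6/12) = 27.24 × 1.009041 = 27.4863
Value of long forward = (F − K)·e^(−rT) = (27.4863 − 28.40) · e^(−0.0180·6/12)
= -0.9137 × 0.991040 = -0.91
Short position value = −(long value) = $0.91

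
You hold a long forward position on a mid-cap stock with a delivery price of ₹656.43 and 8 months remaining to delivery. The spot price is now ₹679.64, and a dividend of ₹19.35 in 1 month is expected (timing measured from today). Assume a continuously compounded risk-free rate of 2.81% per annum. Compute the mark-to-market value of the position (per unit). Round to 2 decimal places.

₹16.09

PV(remaining dividends) I = 19.35·e^(−0.0281·1/12) = 19.3047
Current forward F = (S − I)·e^(rT) = (679.64 − 19.3047)·e^(0.0281·8/12) = 660.3353 × 1.018910 = 672.8222
Value (long) = (F − K)·e^(−rT) = (672.8222 − 656.43) × 0.981441 = 16.0880
Value = ₹16.09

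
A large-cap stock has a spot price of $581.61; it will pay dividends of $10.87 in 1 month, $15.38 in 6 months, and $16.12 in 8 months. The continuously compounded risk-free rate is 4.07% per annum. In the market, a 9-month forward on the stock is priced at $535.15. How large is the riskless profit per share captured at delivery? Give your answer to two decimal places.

PV(dividends) I = 10.87·e^(−0.0407·1/12) + 15.38·e^(−0.0407·6/12) + 16.12·e^(−0.0407·8/12) = 41.5919
Fair forward F* = (S − I)·e^(rT) = (581.61 − 41.5919)·e^0.030525 = 540.0181 × 1.030996 = 556.7565
Market $535.15 < fair 556.7565: forward underpriced → reverse cash-and-carry (short the stock, invest proceeds at r, pay the dividends, go long the forward).
Profit at T = |F_mkt − F*| = |535.15 − 556.7565| = $21.61 per share

$21.61 per share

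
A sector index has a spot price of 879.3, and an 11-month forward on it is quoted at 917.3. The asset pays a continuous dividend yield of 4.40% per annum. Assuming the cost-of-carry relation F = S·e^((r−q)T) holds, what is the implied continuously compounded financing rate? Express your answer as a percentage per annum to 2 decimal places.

9.02%

From F = S·e^((r−q)T): (r − q) = ln(F/S)/T
ln(917.3/879.3) = ln(1.043216) = 0.042308
(r − q) = 0.042308 / (11/12) = 0.046154
r = ln(F/S)/T + q = 0.046154 + 0.0440 = 0.090154
r = 9.02%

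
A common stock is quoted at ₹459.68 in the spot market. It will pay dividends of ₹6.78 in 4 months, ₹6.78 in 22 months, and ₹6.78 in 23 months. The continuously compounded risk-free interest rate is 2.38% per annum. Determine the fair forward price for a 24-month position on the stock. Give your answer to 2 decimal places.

PV(dividends) I = 6.78·e^(−0.0238·4/12) + 6.78·e^(−0.0238·22/12) + 6.78·e^(−0.0238·23/12)
I = 6.7264 + 6.4905 + 6.4777 = 19.6946
F = (S − I)·e^(rT) = (459.68 − 19.6946) · e^(0.0238·24/12)
= 439.9854 · e^0.047600 = 439.9854 × 1.048751 = ₹461.44

₹461.44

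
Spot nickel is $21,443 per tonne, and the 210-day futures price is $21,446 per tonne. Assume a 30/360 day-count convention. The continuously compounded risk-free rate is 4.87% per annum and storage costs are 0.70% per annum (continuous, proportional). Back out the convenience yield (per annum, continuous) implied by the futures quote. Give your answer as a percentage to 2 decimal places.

5.55%

F = S·e^((r+u−y)T) ⇒ (r+u−y) = ln(F/S)/T
ln(21446/21443) = 0.000140; /T ⇒ 0.000240
y = r + u − ln(F/S)/T = 0.0487 + 0.0070 − 0.000240 = 0.055460
y = 5.55%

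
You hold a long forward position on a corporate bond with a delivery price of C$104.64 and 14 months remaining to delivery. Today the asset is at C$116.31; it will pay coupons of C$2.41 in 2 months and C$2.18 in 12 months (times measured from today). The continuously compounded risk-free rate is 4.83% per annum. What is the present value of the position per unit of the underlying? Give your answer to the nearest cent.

C$12.94

PV(remaining coupons) I = 2.41·e^(−0.0483·2/12) + 2.18·e^(−0.0483·12/12) = 4.4679
Current forward F = (S − I)·e^(rT) = (116.31 − 4.4679)·e^(0.0483·14/12) = 111.8421 × 1.057968 = 118.3254
Value (long) = (F − K)·e^(−rT) = (118.3254 − 104.64) × 0.945208 = 12.9355
Value = C$12.94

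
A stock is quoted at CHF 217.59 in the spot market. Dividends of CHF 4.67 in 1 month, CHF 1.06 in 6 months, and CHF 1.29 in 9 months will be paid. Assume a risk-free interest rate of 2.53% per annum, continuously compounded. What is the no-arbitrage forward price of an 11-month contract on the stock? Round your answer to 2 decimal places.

CHF 215.56

PV(dividends) I = 4.67·e^(−0.0253·1/12) + 1.06·e^(−0.0253·6/12) + 1.29·e^(−0.0253·9/12)
I = 4.6602 + 1.0467 + 1.2658 = 6.9727
F = (S − I)·e^(rT) = (217.59 − 6.9727) · e^(0.0253·11/12)
= 210.6173 · e^0.023192 = 210.6173 × 1.023463 = CHF 215.56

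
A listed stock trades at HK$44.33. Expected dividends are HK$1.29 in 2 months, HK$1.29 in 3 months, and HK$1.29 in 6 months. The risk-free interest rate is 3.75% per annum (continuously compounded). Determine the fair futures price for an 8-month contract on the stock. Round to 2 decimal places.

HK$41.53

PV(dividends) I = 1.29·e^(−0.0375·2/12) + 1.29·e^(−0.0375·3/12) + 1.29·e^(−0.0375·6/12)
I = 1.2820 + 1.2780 + 1.2660 = 3.8260
F = (S − I)·e^(rT) = (44.33 − 3.8260) · e^(0.0375·8/12)
= 40.5040 · e^0.025000 = 40.5040 × 1.025315 = HK$41.53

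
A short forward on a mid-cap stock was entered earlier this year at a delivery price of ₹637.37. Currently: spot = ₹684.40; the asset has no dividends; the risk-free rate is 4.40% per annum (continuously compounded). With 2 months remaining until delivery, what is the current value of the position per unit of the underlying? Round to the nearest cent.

-₹51.69

Current fair forward for the remaining 2 months: F = S·e^(r·T), r = 0.0440
F = 684.40 · e^(0.0440 × 2/12) = 684.40 × 1.007360 = 689.4372
Value of long forward = (F − K)·e^(−rT) = (689.4372 − 637.37) · e^(−0.0440·2/12)
= 52.0672 × 0.992693 = 51.69
Short position value = −(long value) = -₹51.69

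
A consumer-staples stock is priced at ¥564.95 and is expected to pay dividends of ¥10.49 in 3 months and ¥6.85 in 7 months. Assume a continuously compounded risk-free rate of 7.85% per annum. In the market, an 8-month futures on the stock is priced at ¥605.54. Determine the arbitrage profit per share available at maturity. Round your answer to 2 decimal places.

¥27.97 per share

PV(dividends) I = 10.49·e^(−0.0785·3/12) + 6.85·e^(−0.0785·7/12) = 16.8295
Fair futures F* = (S − I)·e^(rT) = (564.95 − 16.8295)·e^0.052333 = 548.1205 × 1.053727 = 577.5694
Market ¥605.54 > fair 577.5694: forward overpriced → cash-and-carry (borrow at r, buy the stock and collect the dividends, short the forward).
Profit at T = |F_mkt − F*| = |605.54 − 577.5694| = ¥27.97 per share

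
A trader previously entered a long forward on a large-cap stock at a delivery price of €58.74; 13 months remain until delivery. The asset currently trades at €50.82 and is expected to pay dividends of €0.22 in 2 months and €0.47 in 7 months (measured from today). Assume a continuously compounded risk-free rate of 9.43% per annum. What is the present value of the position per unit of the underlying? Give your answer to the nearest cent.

-€2.88

PV(remaining dividends) I = 0.22·e^(−0.0943·2/12) + 0.47·e^(−0.0943·7/12) = 0.6614
Current forward F = (S − I)·e^(rT) = (50.82 − 0.6614)·e^(0.0943·13/12) = 50.1586 × 1.107559 = 55.5536
Value (long) = (F − K)·e^(−rT) = (55.5536 − 58.74) × 0.902887 = -2.8770
Value = -€2.88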